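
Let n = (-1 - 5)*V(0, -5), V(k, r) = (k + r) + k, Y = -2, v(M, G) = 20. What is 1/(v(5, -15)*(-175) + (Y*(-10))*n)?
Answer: -1/2900 ≈ -0.00034483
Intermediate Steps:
V(k, r) = r + 2*k
n = 30 (n = (-1 - 5)*(-5 + 2*0) = -6*(-5 + 0) = -6*(-5) = 30)
1/(v(5, -15)*(-175) + (Y*(-10))*n) = 1/(20*(-175) - 2*(-10)*30) = 1/(-3500 + 20*30) = 1/(-3500 + 600) = 1/(-2900) = -1/2900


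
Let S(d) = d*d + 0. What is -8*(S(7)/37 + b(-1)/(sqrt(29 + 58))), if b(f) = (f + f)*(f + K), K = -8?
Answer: -392/37 - 48*sqrt(87)/29 ≈ -26.033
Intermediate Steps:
S(d) = d**2 (S(d) = d**2 + 0 = d**2)
b(f) = 2*f*(-8 + f) (b(f) = (f + f)*(f - 8) = (2*f)*(-8 + f) = 2*f*(-8 + f))
-8*(S(7)/37 + b(-1)/(sqrt(29 + 58))) = -8*(7**2/37 + (2*(-1)*(-8 - 1))/(sqrt(29 + 58))) = -8*(49*(1/37) + (2*(-1)*(-9))/(sqrt(87))) = -8*(49/37 + 18*(sqrt(87)/87)) = -8*(49/37 + 6*sqrt(87)/29) = -392/37 - 48*sqrt(87)/29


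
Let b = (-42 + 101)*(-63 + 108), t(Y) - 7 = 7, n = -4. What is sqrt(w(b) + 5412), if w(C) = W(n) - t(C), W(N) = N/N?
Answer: sqrt(5399) ≈ 73.478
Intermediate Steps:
t(Y) = 14 (t(Y) = 7 + 7 = 14)
W(N) = 1
b = 2655 (b = 59*45 = 2655)
w(C) = -13 (w(C) = 1 - 1*14 = 1 - 14 = -13)
sqrt(w(b) + 5412) = sqrt(-13 + 5412) = sqrt(5399)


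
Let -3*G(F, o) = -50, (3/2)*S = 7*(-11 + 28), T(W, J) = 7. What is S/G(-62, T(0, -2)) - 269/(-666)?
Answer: 85979/16650 ≈ 5.1639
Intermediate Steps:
S = 238/3 (S = 2*(7*(-11 + 28))/3 = 2*(7*17)/3 = (2/3)*119 = 238/3 ≈ 79.333)
G(F, o) = 50/3 (G(F, o) = -1/3*(-50) = 50/3)
S/G(-62, T(0, -2)) - 269/(-666) = 238/(3*(50/3)) - 269/(-666) = (238/3)*(3/50) - 269*(-1/666) = 119/25 + 269/666 = 85979/16650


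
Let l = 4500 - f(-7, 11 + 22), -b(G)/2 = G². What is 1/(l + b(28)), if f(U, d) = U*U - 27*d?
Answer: 1/3774 ≈ 0.00026497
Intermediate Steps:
b(G) = -2*G²
f(U, d) = U² - 27*d
l = 5342 (l = 4500 - ((-7)² - 27*(11 + 22)) = 4500 - (49 - 27*33) = 4500 - (49 - 891) = 4500 - 1*(-842) = 4500 + 842 = 5342)
1/(l + b(28)) = 1/(5342 - 2*28²) = 1/(5342 - 2*784) = 1/(5342 - 1568) = 1/3774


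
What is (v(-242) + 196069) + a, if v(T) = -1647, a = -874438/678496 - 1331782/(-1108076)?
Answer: 18271410101055287/93978141712 ≈ 1.9442e+5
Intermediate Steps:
a = -8166875177/93978141712 (a = -874438*1/678496 - 1331782*(-1/1108076) = -437219/339248 + 665891/554038 = -8166875177/93978141712 ≈ -0.086902)
(v(-242) + 196069) + a = (-1647 + 196069) - 8166875177/93978141712 = 194422 - 8166875177/93978141712 = 18271410101055287/93978141712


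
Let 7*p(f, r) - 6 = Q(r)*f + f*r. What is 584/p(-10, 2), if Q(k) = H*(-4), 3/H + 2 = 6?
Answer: 511/2 ≈ 255.50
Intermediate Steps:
H = ¾ (H = 3/(-2 + 6) = 3/4 = 3*(¼) = ¾ ≈ 0.75000)
Q(k) = -3 (Q(k) = (¾)*(-4) = -3)
p(f, r) = 6/7 - 3*f/7 + f*r/7 (p(f, r) = 6/7 + (-3*f + f*r)/7 = 6/7 + (-3*f/7 + f*r/7) = 6/7 - 3*f/7 + f*r/7)
584/p(-10, 2) = 584/(6/7 - 3/7*(-10) + (⅐)*(-10)*2) = 584/(6/7 + 30/7 - 20/7) = 584/(16/7) = 584*(7/16) = 511/2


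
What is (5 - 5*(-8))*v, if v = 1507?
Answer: 67815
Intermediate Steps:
(5 - 5*(-8))*v = (5 - 5*(-8))*1507 = (5 + 40)*1507 = 45*1507 = 67815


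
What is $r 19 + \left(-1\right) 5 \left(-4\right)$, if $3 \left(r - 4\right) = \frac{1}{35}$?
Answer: $\frac{10099}{105} \approx 96.181$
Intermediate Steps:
$r = \frac{421}{105}$ ($r = 4 + \frac{1}{3 \cdot 35} = 4 + \frac{1}{3} \cdot \frac{1}{35} = 4 + \frac{1}{105} = \frac{421}{105} \approx 4.0095$)
$r 19 + \left(-1\right) 5 \left(-4\right) = \frac{421}{105} \cdot 19 + \left(-1\right) 5 \left(-4\right) = \frac{7999}{105} - -20 = \frac{7999}{105} + 20 = \frac{10099}{105}$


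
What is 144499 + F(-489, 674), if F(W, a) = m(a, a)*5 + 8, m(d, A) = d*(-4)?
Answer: 131027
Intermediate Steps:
m(d, A) = -4*d
F(W, a) = 8 - 20*a (F(W, a) = -4*a*5 + 8 = -20*a + 8 = 8 - 20*a)
144499 + F(-489, 674) = 144499 + (8 - 20*674) = 144499 + (8 - 13480) = 144499 - 13472 = 131027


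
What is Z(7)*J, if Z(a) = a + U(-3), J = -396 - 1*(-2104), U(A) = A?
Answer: 6832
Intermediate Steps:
J = 1708 (J = -396 + 2104 = 1708)
Z(a) = -3 + a (Z(a) = a - 3 = -3 + a)
Z(7)*J = (-3 + 7)*1708 = 4*1708 = 6832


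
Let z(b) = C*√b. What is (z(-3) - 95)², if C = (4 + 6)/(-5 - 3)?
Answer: 144325/16 + 475*I*√3/2 ≈ 9020.3 + 411.36*I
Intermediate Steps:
C = -5/4 (C = 10/(-8) = 10*(-⅛) = -5/4 ≈ -1.2500)
z(b) = -5*√b/4
(z(-3) - 95)² = (-5*I*√3/4 - 95)² = (-95 - 5*I*√3/4)²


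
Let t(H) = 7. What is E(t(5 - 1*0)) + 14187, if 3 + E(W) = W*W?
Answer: 14233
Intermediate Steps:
E(W) = -3 + W² (E(W) = -3 + W*W = -3 + W²)
E(t(5 - 1*0)) + 14187 = (-3 + 7²) + 14187 = (-3 + 49) + 14187 = 46 + 14187 = 14233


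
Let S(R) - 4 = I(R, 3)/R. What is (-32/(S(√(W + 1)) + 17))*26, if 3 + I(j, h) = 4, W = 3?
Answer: -1664/43 ≈ -38.698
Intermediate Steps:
I(j, h) = 1 (I(j, h) = -3 + 4 = 1)
S(R) = 4 + 1/R
(-32/(S(√(W + 1)) + 17))*26 = (-32/((4 + 1/(√(3 + 1))) + 17))*26 = (-32/((4 + 1/(√4)) + 17))*26 = (-32/((4 + 1/2) + 17))*26 = (-32/((4 + ½) + 17))*26 = (-32/(9/2 + 17))*26 = (-32/(43/2))*26 = ((2/43)*(-32))*26 = -64/43*26 = -1664/43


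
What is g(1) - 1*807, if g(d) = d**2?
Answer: -806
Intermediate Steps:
g(1) - 1*807 = 1**2 - 1*807 = 1 - 807 = -806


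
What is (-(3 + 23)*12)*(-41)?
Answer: 12792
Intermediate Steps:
(-(3 + 23)*12)*(-41) = (-1*26*12)*(-41) = -26*12*(-41) = -312*(-41) = 12792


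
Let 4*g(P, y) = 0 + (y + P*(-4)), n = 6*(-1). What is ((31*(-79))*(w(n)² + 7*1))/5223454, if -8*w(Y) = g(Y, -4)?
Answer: -1158377/334301056 ≈ -0.0034651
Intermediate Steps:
n = -6
g(P, y) = -P + y/4 (g(P, y) = (0 + (y + P*(-4)))/4 = (0 + (y - 4*P))/4 = (y - 4*P)/4 = -P + y/4)
w(Y) = ⅛ + Y/8 (w(Y) = -(-Y + (¼)*(-4))/8 = -(-Y - 1)/8 = -(-1 - Y)/8 = ⅛ + Y/8)
((31*(-79))*(w(n)² + 7*1))/5223454 = ((31*(-79))*((⅛ + (⅛)*(-6))² + 7*1))/5223454 = -2449*((⅛ - ¾)² + 7)*(1/5223454) = -2449*((-5/8)² + 7)*(1/5223454) = -2449*(25/64 + 7)*(1/5223454) = -2449*473/64*(1/5223454) = -1158377/64*1/5223454 = -1158377/334301056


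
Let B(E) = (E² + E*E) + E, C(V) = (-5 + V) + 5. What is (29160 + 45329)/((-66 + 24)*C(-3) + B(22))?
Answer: 74489/1116 ≈ 66.746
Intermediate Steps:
C(V) = V
B(E) = E + 2*E² (B(E) = (E² + E²) + E = 2*E² + E = E + 2*E²)
(29160 + 45329)/((-66 + 24)*C(-3) + B(22)) = (29160 + 45329)/((-66 + 24)*(-3) + 22*(1 + 2*22)) = 74489/(-42*(-3) + 22*(1 + 44)) = 74489/(126 + 22*45) = 74489/(126 + 990) = 74489/1116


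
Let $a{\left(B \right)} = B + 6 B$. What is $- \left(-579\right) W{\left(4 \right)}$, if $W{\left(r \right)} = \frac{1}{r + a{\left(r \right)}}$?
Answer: $\frac{579}{32} \approx 18.094$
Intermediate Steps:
$a{\left(B \right)} = 7 B$
$W{\left(r \right)} = \frac{1}{8 r}$ ($W{\left(r \right)} = \frac{1}{r + 7 r} = \frac{1}{8 r}$)
$- \left(-579\right) W{\left(4 \right)} = - \left(-579\right) \frac{1}{8 \cdot 4} = - \left(-579\right) \frac{1}{8} \cdot \frac{1}{4} = - \frac{-579}{32} = \left(-1\right) \left(- \frac{579}{32}\right) = \frac{579}{32}$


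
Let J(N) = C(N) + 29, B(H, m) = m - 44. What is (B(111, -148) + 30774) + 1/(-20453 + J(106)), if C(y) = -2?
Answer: 624667931/20426 ≈ 30582.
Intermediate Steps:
B(H, m) = -44 + m
J(N) = 27 (J(N) = -2 + 29 = 27)
(B(111, -148) + 30774) + 1/(-20453 + J(106)) = ((-44 - 148) + 30774) + 1/(-20453 + 27) = (-192 + 30774) + 1/(-20426) = 30582 - 1/20426 = 624667931/20426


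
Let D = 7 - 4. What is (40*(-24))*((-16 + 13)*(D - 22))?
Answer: -54720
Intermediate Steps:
D = 3
(40*(-24))*((-16 + 13)*(D - 22)) = (40*(-24))*((-16 + 13)*(3 - 22)) = -(-2880)*(-19) = -960*57 = -54720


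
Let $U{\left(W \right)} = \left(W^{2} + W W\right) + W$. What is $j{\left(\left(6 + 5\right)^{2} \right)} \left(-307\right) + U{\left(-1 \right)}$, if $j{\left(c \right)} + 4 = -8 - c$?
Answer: $40832$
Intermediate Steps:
$j{\left(c \right)} = -12 - c$ ($j{\left(c \right)} = -4 - \left(8 + c\right) = -12 - c$)
$U{\left(W \right)} = W + 2 W^{2}$ ($U{\left(W \right)} = \left(W^{2} + W^{2}\right) + W = 2 W^{2} + W = W + 2 W^{2}$)
$j{\left(\left(6 + 5\right)^{2} \right)} \left(-307\right) + U{\left(-1 \right)} = \left(-12 - \left(6 + 5\right)^{2}\right) \left(-307\right) - \left(1 + 2 \left(-1\right)\right) = \left(-12 - 11^{2}\right) \left(-307\right) - \left(1 - 2\right) = \left(-12 - 121\right) \left(-307\right) - -1 = \left(-12 - 121\right) \left(-307\right) + 1 = \left(-133\right) \left(-307\right) + 1 = 40831 + 1 = 40832$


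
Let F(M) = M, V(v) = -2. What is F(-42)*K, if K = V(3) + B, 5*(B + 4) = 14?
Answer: 672/5 ≈ 134.40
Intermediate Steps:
B = -6/5 (B = -4 + (⅕)*14 = -4 + 14/5 = -6/5 ≈ -1.2000)
K = -16/5 (K = -2 - 6/5 = -16/5 ≈ -3.2000)
F(-42)*K = -42*(-16/5) = 672/5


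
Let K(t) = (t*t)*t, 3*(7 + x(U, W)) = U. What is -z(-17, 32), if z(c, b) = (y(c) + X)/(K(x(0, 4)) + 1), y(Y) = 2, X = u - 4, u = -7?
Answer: -1/38 ≈ -0.026316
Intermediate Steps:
x(U, W) = -7 + U/3
X = -11 (X = -7 - 4 = -11)
K(t) = t³ (K(t) = t²*t = t³)
z(c, b) = 1/38 (z(c, b) = (2 - 11)/((-7 + (⅓)*0)³ + 1) = -9/((-7 + 0)³ + 1) = -9/((-7)³ + 1) = -9/(-343 + 1) = -9/(-342) = -9*(-1/342) = 1/38)
-z(-17, 32) = -1*1/38 = -1/38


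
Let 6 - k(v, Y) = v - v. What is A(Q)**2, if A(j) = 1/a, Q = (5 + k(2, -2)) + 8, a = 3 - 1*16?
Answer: 1/169 ≈ 0.0059172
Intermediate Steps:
a = -13 (a = 3 - 16 = -13)
k(v, Y) = 6 (k(v, Y) = 6 - (v - v) = 6 - 1*0 = 6 + 0 = 6)
Q = 19 (Q = (5 + 6) + 8 = 11 + 8 = 19)
A(j) = -1/13 (A(j) = 1/(-13) = -1/13)
A(Q)**2 = (-1/13)**2 = 1/169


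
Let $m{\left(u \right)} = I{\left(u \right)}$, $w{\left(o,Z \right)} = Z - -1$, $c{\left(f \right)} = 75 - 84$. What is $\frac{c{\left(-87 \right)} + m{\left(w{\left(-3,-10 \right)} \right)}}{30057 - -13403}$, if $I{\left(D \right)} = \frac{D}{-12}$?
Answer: $- \frac{33}{173840} \approx -0.00018983$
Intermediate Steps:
$I{\left(D \right)} = - \frac{D}{12}$ ($I{\left(D \right)} = D \left(- \frac{1}{12}\right) = - \frac{D}{12}$)
$c{\left(f \right)} = -9$
$w{\left(o,Z \right)} = 1 + Z$ ($w{\left(o,Z \right)} = Z + 1 = 1 + Z$)
$m{\left(u \right)} = - \frac{u}{12}$
$\frac{c{\left(-87 \right)} + m{\left(w{\left(-3,-10 \right)} \right)}}{30057 - -13403} = \frac{-9 - \frac{1 - 10}{12}}{30057 - -13403} = \frac{-9 - - \frac{3}{4}}{30057 + 13403} = \frac{-9 + \frac{3}{4}}{43460} = \left(- \frac{33}{4}\right) \frac{1}{43460} = - \frac{33}{173840}$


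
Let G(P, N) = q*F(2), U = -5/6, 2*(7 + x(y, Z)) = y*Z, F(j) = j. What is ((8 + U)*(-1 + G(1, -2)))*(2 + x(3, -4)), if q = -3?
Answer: 3311/6 ≈ 551.83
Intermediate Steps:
x(y, Z) = -7 + Z*y/2 (x(y, Z) = -7 + (y*Z)/2 = -7 + (Z*y)/2 = -7 + Z*y/2)
U = -⅚ (U = -5*⅙ = -⅚ ≈ -0.83333)
G(P, N) = -6 (G(P, N) = -3*2 = -6)
((8 + U)*(-1 + G(1, -2)))*(2 + x(3, -4)) = ((8 - ⅚)*(-1 - 6))*(2 + (-7 + (½)*(-4)*3)) = ((43/6)*(-7))*(2 + (-7 - 6)) = -301*(2 - 13)/6 = -301/6*(-11) = 3311/6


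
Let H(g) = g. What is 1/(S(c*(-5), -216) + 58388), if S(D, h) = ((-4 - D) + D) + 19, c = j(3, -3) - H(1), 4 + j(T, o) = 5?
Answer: 1/58403 ≈ 1.7122e-5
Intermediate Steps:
j(T, o) = 1 (j(T, o) = -4 + 5 = 1)
c = 0 (c = 1 - 1*1 = 1 - 1 = 0)
S(D, h) = 15 (S(D, h) = -4 + 19 = 15)
1/(S(c*(-5), -216) + 58388) = 1/(15 + 58388) = 1/58403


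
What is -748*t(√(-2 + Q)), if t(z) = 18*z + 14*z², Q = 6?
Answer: -68816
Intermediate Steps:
t(z) = 14*z² + 18*z
-748*t(√(-2 + Q)) = -1496*√(-2 + 6)*(9 + 7*√(-2 + 6)) = -1496*√4*(9 + 7*√4) = -1496*2*(9 + 7*2) = -1496*2*(9 + 14) = -1496*2*23 = -748*92 = -68816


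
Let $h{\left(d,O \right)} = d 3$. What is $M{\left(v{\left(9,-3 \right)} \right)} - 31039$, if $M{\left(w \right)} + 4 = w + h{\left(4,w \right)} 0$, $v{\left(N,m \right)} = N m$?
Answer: $-31070$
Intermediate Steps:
$h{\left(d,O \right)} = 3 d$
$M{\left(w \right)} = -4 + w$ ($M{\left(w \right)} = -4 + \left(w + 3 \cdot 4 \cdot 0\right) = -4 + \left(w + 12 \cdot 0\right) = -4 + \left(w + 0\right) = -4 + w$)
$M{\left(v{\left(9,-3 \right)} \right)} - 31039 = \left(-4 + 9 \left(-3\right)\right) - 31039 = \left(-4 - 27\right) - 31039 = -31 - 31039 = -31070$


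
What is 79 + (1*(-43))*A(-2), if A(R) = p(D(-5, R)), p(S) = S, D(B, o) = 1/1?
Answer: 36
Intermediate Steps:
D(B, o) = 1
A(R) = 1
79 + (1*(-43))*A(-2) = 79 + (1*(-43))*1 = 79 - 43*1 = 79 - 43 = 36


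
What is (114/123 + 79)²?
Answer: 10738729/1681 ≈ 6388.3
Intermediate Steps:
(114/123 + 79)² = (114*(1/123) + 79)² = (38/41 + 79)² = (3277/41)² = 10738729/1681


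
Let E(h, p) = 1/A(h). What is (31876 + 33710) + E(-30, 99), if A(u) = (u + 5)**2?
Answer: 40991251/625 ≈ 65586.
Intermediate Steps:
A(u) = (5 + u)**2
E(h, p) = (5 + h)**(-2) (E(h, p) = 1/((5 + h)**2) = (5 + h)**(-2))
(31876 + 33710) + E(-30, 99) = (31876 + 33710) + (5 - 30)**(-2) = 65586 + (-25)**(-2) = 65586 + 1/625 = 40991251/625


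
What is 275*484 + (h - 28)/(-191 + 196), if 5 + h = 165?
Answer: 665632/5 ≈ 1.3313e+5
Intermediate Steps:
h = 160 (h = -5 + 165 = 160)
275*484 + (h - 28)/(-191 + 196) = 275*484 + (160 - 28)/(-191 + 196) = 133100 + 132/5 = 665632/5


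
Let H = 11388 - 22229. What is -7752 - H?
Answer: 3089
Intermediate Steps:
H = -10841
-7752 - H = -7752 - 1*(-10841) = -7752 + 10841 = 3089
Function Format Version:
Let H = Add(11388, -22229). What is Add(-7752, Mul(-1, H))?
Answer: 3089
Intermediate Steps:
H = -10841
Add(-7752, Mul(-1, H)) = Add(-7752, Mul(-1, -10841)) = Add(-7752, 10841) = 3089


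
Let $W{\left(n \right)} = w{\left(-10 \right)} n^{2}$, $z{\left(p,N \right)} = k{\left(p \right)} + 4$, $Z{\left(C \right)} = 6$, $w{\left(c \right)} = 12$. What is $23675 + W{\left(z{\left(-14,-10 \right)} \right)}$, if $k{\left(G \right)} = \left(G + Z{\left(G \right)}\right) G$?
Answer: $185147$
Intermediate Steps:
$k{\left(G \right)} = G \left(6 + G\right)$ ($k{\left(G \right)} = \left(G + 6\right) G = \left(6 + G\right) G = G \left(6 + G\right)$)
$z{\left(p,N \right)} = 4 + p \left(6 + p\right)$ ($z{\left(p,N \right)} = p \left(6 + p\right) + 4 = 4 + p \left(6 + p\right)$)
$W{\left(n \right)} = 12 n^{2}$
$23675 + W{\left(z{\left(-14,-10 \right)} \right)} = 23675 + 12 \left(4 - 14 \left(6 - 14\right)\right)^{2} = 23675 + 12 \left(4 - -112\right)^{2} = 23675 + 12 \left(4 + 112\right)^{2} = 23675 + 12 \cdot 116^{2} = 23675 + 12 \cdot 13456 = 23675 + 161472 = 185147$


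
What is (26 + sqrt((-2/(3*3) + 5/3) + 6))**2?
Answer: (78 + sqrt(67))**2/9 ≈ 825.32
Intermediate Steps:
(26 + sqrt((-2/(3*3) + 5/3) + 6))**2 = (26 + sqrt((-2/9 + 5*(1/3)) + 6))**2 = (26 + sqrt((-2*1/9 + 5/3) + 6))**2 = (26 + sqrt((-2/9 + 5/3) + 6))**2 = (26 + sqrt(13/9 + 6))**2 = (26 + sqrt(67/9))**2 = (26 + sqrt(67)/3)**2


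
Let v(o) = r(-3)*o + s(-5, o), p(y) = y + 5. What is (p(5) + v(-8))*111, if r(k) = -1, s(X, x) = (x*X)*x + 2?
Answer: -33300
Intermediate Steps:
s(X, x) = 2 + X*x**2 (s(X, x) = (X*x)*x + 2 = X*x**2 + 2 = 2 + X*x**2)
p(y) = 5 + y
v(o) = 2 - o - 5*o**2 (v(o) = -o + (2 - 5*o**2) = 2 - o - 5*o**2)
(p(5) + v(-8))*111 = ((5 + 5) + (2 - 1*(-8) - 5*(-8)**2))*111 = (10 + (2 + 8 - 5*64))*111 = (10 + (2 + 8 - 320))*111 = (10 - 310)*111 = -300*111 = -33300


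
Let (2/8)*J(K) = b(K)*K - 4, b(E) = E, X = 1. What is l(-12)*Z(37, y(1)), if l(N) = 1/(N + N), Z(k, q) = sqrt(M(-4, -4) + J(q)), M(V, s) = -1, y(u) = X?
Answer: -I*sqrt(13)/24 ≈ -0.15023*I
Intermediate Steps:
y(u) = 1
J(K) = -16 + 4*K**2 (J(K) = 4*(K*K - 4) = 4*(K**2 - 4) = 4*(-4 + K**2) = -16 + 4*K**2)
Z(k, q) = sqrt(-17 + 4*q**2) (Z(k, q) = sqrt(-1 + (-16 + 4*q**2)) = sqrt(-17 + 4*q**2))
l(N) = 1/(2*N)
l(-12)*Z(37, y(1)) = ((1/2)/(-12))*sqrt(-17 + 4*1**2) = ((1/2)*(-1/12))*sqrt(-17 + 4*1) = -sqrt(-17 + 4)/24 = -I*sqrt(13)/24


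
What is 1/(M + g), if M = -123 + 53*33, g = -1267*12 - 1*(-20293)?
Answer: 1/6715 ≈ 0.00014892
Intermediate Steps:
g = 5089 (g = -15204 + 20293 = 5089)
M = 1626 (M = -123 + 1749 = 1626)
1/(M + g) = 1/(1626 + 5089) = 1/6715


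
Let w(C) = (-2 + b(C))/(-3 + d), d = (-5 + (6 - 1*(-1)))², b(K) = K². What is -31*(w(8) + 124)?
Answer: -5766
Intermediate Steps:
d = 4 (d = (-5 + (6 + 1))² = (-5 + 7)² = 2² = 4)
w(C) = -2 + C² (w(C) = (-2 + C²)/(-3 + 4) = (-2 + C²)/1 = (-2 + C²)*1 = -2 + C²)
-31*(w(8) + 124) = -31*((-2 + 8²) + 124) = -31*((-2 + 64) + 124) = -31*(62 + 124) = -31*186 = -5766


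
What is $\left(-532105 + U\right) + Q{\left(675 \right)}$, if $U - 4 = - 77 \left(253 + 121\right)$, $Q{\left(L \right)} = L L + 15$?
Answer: $-105259$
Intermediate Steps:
$Q{\left(L \right)} = 15 + L^{2}$ ($Q{\left(L \right)} = L^{2} + 15 = 15 + L^{2}$)
$U = -28794$ ($U = 4 - 77 \left(253 + 121\right) = 4 - 28798 = -28794$)
$\left(-532105 + U\right) + Q{\left(675 \right)} = \left(-532105 - 28794\right) + \left(15 + 675^{2}\right) = -560899 + \left(15 + 455625\right) = -560899 + 455640 = -105259$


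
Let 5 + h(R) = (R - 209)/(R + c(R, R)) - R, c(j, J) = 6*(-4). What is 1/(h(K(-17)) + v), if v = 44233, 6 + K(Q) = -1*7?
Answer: 1/44247 ≈ 2.2600e-5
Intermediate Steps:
c(j, J) = -24
K(Q) = -13 (K(Q) = -6 - 1*7 = -6 - 7 = -13)
h(R) = -5 - R + (-209 + R)/(-24 + R) (h(R) = -5 + ((R - 209)/(R - 24) - R) = -5 + ((-209 + R)/(-24 + R) - R) = -5 + (-R + (-209 + R)/(-24 + R)) = -5 - R + (-209 + R)/(-24 + R))
1/(h(K(-17)) + v) = 1/((-89 - 1*(-13)² + 20*(-13))/(-24 - 13) + 44233) = 1/((-89 - 1*169 - 260)/(-37) + 44233) = 1/(-(-89 - 169 - 260)/37 + 44233) = 1/(-1/37*(-518) + 44233) = 1/(14 + 44233) = 1/44247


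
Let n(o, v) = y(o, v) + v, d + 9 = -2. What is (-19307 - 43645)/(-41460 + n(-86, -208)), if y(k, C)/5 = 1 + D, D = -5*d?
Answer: 5246/3449 ≈ 1.5210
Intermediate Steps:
d = -11 (d = -9 - 2 = -11)
D = 55 (D = -5*(-11) = 55)
y(k, C) = 280 (y(k, C) = 5*(1 + 55) = 5*56 = 280)
n(o, v) = 280 + v
(-19307 - 43645)/(-41460 + n(-86, -208)) = (-19307 - 43645)/(-41460 + (280 - 208)) = -62952/(-41460 + 72) = -62952/(-41388) = -62952*(-1/41388) = 5246/3449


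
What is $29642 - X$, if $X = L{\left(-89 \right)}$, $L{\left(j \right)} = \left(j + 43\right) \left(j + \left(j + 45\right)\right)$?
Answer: $23524$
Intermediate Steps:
$L{\left(j \right)} = \left(43 + j\right) \left(45 + 2 j\right)$ ($L{\left(j \right)} = \left(43 + j\right) \left(j + \left(45 + j\right)\right) = \left(43 + j\right) \left(45 + 2 j\right)$)
$X = 6118$ ($X = 1935 + 2 \left(-89\right)^{2} + 131 \left(-89\right) = 1935 + 2 \cdot 7921 - 11659 = 1935 + 15842 - 11659 = 6118$)
$29642 - X = 29642 - 6118 = 23524$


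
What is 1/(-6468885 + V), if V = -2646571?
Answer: -1/9115456 ≈ -1.0970e-7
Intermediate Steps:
1/(-6468885 + V) = 1/(-6468885 - 2646571) = 1/(-9115456) = -1/9115456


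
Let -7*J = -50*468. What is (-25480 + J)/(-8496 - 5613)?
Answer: 154960/98763 ≈ 1.5690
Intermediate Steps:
J = 23400/7 (J = -(-50)*468/7 = -⅐*(-23400) = 23400/7 ≈ 3342.9)
(-25480 + J)/(-8496 - 5613) = (-25480 + 23400/7)/(-8496 - 5613) = -154960/7/(-14109) = -154960/7*(-1/14109) = 154960/98763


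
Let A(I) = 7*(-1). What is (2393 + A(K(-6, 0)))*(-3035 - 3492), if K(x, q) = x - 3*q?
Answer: -15573422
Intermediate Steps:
A(I) = -7
(2393 + A(K(-6, 0)))*(-3035 - 3492) = (2393 - 7)*(-3035 - 3492) = 2386*(-6527) = -15573422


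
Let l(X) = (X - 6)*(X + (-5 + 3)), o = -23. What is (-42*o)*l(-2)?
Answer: 30912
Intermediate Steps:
l(X) = (-6 + X)*(-2 + X) (l(X) = (-6 + X)*(X - 2) = (-6 + X)*(-2 + X))
(-42*o)*l(-2) = (-42*(-23))*(12 + (-2)² - 8*(-2)) = 966*(12 + 4 + 16) = 966*32 = 30912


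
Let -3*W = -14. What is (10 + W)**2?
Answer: 1936/9 ≈ 215.11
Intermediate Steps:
W = 14/3 (W = -1/3*(-14) = 14/3 ≈ 4.6667)
(10 + W)**2 = (10 + 14/3)**2 = (44/3)**2 = 1936/9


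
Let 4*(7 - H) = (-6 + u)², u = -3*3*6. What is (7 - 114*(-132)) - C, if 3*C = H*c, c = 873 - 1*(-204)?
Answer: 335642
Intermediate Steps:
u = -54 (u = -9*6 = -54)
c = 1077 (c = 873 + 204 = 1077)
H = -893 (H = 7 - (-6 - 54)²/4 = 7 - ¼*(-60)² = 7 - ¼*3600 = 7 - 900 = -893)
C = -320587 (C = (-893*1077)/3 = (⅓)*(-961761) = -320587)
(7 - 114*(-132)) - C = (7 - 114*(-132)) - 1*(-320587) = (7 + 15048) + 320587 = 15055 + 320587 = 335642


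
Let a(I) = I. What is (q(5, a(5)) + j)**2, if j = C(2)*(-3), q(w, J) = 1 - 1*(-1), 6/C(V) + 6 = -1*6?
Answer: 49/4 ≈ 12.250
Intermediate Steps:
C(V) = -1/2 (C(V) = 6/(-6 - 1*6) = 6/(-6 - 6) = 6/(-12) = 6*(-1/12) = -1/2)
q(w, J) = 2 (q(w, J) = 1 + 1 = 2)
j = 3/2 (j = -1/2*(-3) = 3/2 ≈ 1.5000)
(q(5, a(5)) + j)**2 = (2 + 3/2)**2 = (7/2)**2 = 49/4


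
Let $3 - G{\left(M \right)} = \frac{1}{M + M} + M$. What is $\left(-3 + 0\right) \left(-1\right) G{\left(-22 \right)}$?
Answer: $\frac{3303}{44} \approx 75.068$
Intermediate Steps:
$G{\left(M \right)} = 3 - M - \frac{1}{2 M}$ ($G{\left(M \right)} = 3 - \left(\frac{1}{M + M} + M\right) = 3 - \left(\frac{1}{2 M} + M\right) = 3 - \left(M + \frac{1}{2 M}\right) = 3 - M - \frac{1}{2 M}$)
$\left(-3 + 0\right) \left(-1\right) G{\left(-22 \right)} = \left(-3 + 0\right) \left(-1\right) \left(3 - -22 - \frac{1}{2 \left(-22\right)}\right) = \left(-3\right) \left(-1\right) \left(3 + 22 - - \frac{1}{44}\right) = 3 \left(3 + 22 + \frac{1}{44}\right) = 3 \cdot \frac{1101}{44} = \frac{3303}{44}$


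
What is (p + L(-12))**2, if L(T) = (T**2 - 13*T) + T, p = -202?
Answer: 7396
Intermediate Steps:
L(T) = T**2 - 12*T
(p + L(-12))**2 = (-202 - 12*(-12 - 12))**2 = (-202 - 12*(-24))**2 = (-202 + 288)**2 = 86**2 = 7396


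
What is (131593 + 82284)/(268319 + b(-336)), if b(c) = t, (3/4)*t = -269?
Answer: 641631/803881 ≈ 0.79817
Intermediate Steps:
t = -1076/3 (t = (4/3)*(-269) = -1076/3 ≈ -358.67)
b(c) = -1076/3
(131593 + 82284)/(268319 + b(-336)) = (131593 + 82284)/(268319 - 1076/3) = 213877/(803881/3) = 213877*(3/803881) = 641631/803881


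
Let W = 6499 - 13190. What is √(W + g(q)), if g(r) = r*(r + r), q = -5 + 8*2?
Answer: I*√6449 ≈ 80.306*I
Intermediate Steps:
q = 11 (q = -5 + 16 = 11)
g(r) = 2*r² (g(r) = r*(2*r) = 2*r²)
W = -6691
√(W + g(q)) = √(-6691 + 2*11²) = √(-6691 + 2*121) = √(-6691 + 242) = √(-6449) = I*√6449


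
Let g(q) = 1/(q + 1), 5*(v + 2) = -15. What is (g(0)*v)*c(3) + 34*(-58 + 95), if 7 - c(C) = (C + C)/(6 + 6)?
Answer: 2451/2 ≈ 1225.5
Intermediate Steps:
v = -5 (v = -2 + (⅕)*(-15) = -2 - 3 = -5)
g(q) = 1/(1 + q)
c(C) = 7 - C/6 (c(C) = 7 - (C + C)/(6 + 6) = 7 - 2*C/12 = 7 - C/6)
(g(0)*v)*c(3) + 34*(-58 + 95) = (-5/(1 + 0))*(7 - ⅙*3) + 34*(-58 + 95) = (-5/1)*(7 - ½) + 34*37 = (1*(-5))*(13/2) + 1258 = -5*13/2 + 1258 = -65/2 + 1258 = 2451/2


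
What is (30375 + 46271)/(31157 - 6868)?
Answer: 76646/24289 ≈ 3.1556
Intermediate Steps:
(30375 + 46271)/(31157 - 6868) = 76646/24289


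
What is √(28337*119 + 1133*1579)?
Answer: √5161110 ≈ 2271.8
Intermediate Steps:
√(28337*119 + 1133*1579) = √(3372103 + 1789007) = √5161110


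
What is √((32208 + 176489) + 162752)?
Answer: √371449 ≈ 609.47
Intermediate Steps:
√((32208 + 176489) + 162752) = √(208697 + 162752) = √371449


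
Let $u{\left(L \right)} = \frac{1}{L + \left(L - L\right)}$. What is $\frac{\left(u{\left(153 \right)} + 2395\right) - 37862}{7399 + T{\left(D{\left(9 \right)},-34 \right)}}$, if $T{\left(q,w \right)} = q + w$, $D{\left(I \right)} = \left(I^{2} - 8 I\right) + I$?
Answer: $- \frac{5426450}{1129599} \approx -4.8039$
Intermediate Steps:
$u{\left(L \right)} = \frac{1}{L}$ ($u{\left(L \right)} = \frac{1}{L + 0} = \frac{1}{L}$)
$D{\left(I \right)} = I^{2} - 7 I$
$\frac{\left(u{\left(153 \right)} + 2395\right) - 37862}{7399 + T{\left(D{\left(9 \right)},-34 \right)}} = \frac{\left(\frac{1}{153} + 2395\right) - 37862}{7399 - \left(34 - 9 \left(-7 + 9\right)\right)} = \frac{\left(\frac{1}{153} + 2395\right) - 37862}{7399 + \left(9 \cdot 2 - 34\right)} = \frac{\frac{366436}{153} - 37862}{7399 + \left(18 - 34\right)} = - \frac{5426450}{153 \left(7399 - 16\right)} = - \frac{5426450}{153 \cdot 7383} = \left(- \frac{5426450}{153}\right) \frac{1}{7383} = - \frac{5426450}{1129599}$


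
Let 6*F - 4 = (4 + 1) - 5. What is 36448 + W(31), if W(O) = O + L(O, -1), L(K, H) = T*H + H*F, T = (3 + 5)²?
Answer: 109243/3 ≈ 36414.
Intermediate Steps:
T = 64 (T = 8² = 64)
F = ⅔ (F = ⅔ + ((4 + 1) - 5)/6 = ⅔ + (5 - 5)/6 = ⅔ + (⅙)*0 = ⅔ + 0 = ⅔ ≈ 0.66667)
L(K, H) = 194*H/3 (L(K, H) = 64*H + H*(⅔) = 64*H + 2*H/3 = 194*H/3)
W(O) = -194/3 + O (W(O) = O + (194/3)*(-1) = O - 194/3 = -194/3 + O)
36448 + W(31) = 36448 + (-194/3 + 31) = 36448 - 101/3 = 109243/3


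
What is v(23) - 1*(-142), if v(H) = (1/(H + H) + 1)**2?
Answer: 302681/2116 ≈ 143.04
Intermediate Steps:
v(H) = (1 + 1/(2*H))**2 (v(H) = (1/(2*H) + 1)**2 = (1 + 1/(2*H))**2)
v(23) - 1*(-142) = (1/4)*(1 + 2*23)**2/23**2 - 1*(-142) = (1/4)*(1/529)*(1 + 46)**2 + 142 = (1/4)*(1/529)*47**2 + 142 = (1/4)*(1/529)*2209 + 142 = 2209/2116 + 142 = 302681/2116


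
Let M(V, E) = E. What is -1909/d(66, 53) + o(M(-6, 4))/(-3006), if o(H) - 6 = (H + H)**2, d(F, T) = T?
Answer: -2871082/79659 ≈ -36.042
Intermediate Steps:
o(H) = 6 + 4*H**2 (o(H) = 6 + (H + H)**2 = 6 + (2*H)**2 = 6 + 4*H**2)
-1909/d(66, 53) + o(M(-6, 4))/(-3006) = -1909/53 + (6 + 4*4**2)/(-3006) = -1909*1/53 + (6 + 4*16)*(-1/3006) = -1909/53 + (6 + 64)*(-1/3006) = -1909/53 + 70*(-1/3006) = -1909/53 - 35/1503 = -2871082/79659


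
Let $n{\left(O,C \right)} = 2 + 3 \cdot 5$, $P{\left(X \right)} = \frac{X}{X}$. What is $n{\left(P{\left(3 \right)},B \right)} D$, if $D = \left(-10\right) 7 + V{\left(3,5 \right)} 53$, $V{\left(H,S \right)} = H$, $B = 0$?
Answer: $1513$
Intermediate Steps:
$P{\left(X \right)} = 1$
$n{\left(O,C \right)} = 17$ ($n{\left(O,C \right)} = 2 + 15 = 17$)
$D = 89$ ($D = \left(-10\right) 7 + 3 \cdot 53 = -70 + 159 = 89$)
$n{\left(P{\left(3 \right)},B \right)} D = 17 \cdot 89 = 1513$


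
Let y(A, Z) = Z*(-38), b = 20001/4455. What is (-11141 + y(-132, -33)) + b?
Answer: -14675528/1485 ≈ -9882.5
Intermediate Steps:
b = 6667/1485 (b = 20001*(1/4455) = 6667/1485 ≈ 4.4896)
y(A, Z) = -38*Z
(-11141 + y(-132, -33)) + b = (-11141 - 38*(-33)) + 6667/1485 = (-11141 + 1254) + 6667/1485 = -9887 + 6667/1485 = -14675528/1485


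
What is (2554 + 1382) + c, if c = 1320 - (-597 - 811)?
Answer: 6664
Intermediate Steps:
c = 2728 (c = 1320 - 1*(-1408) = 1320 + 1408 = 2728)
(2554 + 1382) + c = (2554 + 1382) + 2728 = 3936 + 2728 = 6664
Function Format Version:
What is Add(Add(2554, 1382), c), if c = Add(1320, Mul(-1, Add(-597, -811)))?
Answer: 6664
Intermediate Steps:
c = 2728 (c = Add(1320, Mul(-1, -1408)) = Add(1320, 1408) = 2728)
Add(Add(2554, 1382), c) = Add(Add(2554, 1382), 2728) = Add(3936, 2728) = 6664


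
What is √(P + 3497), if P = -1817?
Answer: 4*√105 ≈ 40.988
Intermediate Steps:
√(P + 3497) = √(-1817 + 3497) = √1680 = 4*√105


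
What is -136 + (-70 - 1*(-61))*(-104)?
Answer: 800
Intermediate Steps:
-136 + (-70 - 1*(-61))*(-104) = -136 + (-70 + 61)*(-104) = -136 - 9*(-104) = -136 + 936 = 800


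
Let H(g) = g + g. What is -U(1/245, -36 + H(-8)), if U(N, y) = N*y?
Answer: 52/245 ≈ 0.21224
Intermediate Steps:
H(g) = 2*g
-U(1/245, -36 + H(-8)) = -(-36 + 2*(-8))/245 = -(-36 - 16)/245 = -(-52)/245 = -1*(-52/245) = 52/245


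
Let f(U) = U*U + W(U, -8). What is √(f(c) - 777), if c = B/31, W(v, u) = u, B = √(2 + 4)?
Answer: I*√754379/31 ≈ 28.018*I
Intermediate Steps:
B = √6 ≈ 2.4495
c = √6/31 ≈ 0.079016
f(U) = -8 + U² (f(U) = U*U - 8 = U² - 8 = -8 + U²)
√(f(c) - 777) = √((-8 + (√6/31)²) - 777) = √((-8 + 6/961) - 777) = √(-7682/961 - 777) = √(-754379/961) = I*√754379/31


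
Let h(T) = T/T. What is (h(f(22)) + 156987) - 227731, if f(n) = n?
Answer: -70743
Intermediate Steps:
h(T) = 1
(h(f(22)) + 156987) - 227731 = (1 + 156987) - 227731 = 156988 - 227731 = -70743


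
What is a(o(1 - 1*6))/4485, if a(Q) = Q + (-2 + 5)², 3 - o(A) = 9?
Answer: 1/1495 ≈ 0.00066890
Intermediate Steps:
o(A) = -6 (o(A) = 3 - 1*9 = 3 - 9 = -6)
a(Q) = 9 + Q (a(Q) = Q + 3² = Q + 9 = 9 + Q)
a(o(1 - 1*6))/4485 = (9 - 6)/4485 = 3*(1/4485) = 1/1495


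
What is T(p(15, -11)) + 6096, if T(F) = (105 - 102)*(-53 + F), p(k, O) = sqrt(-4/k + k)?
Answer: 5937 + sqrt(3315)/5 ≈ 5948.5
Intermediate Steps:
p(k, O) = sqrt(k - 4/k)
T(F) = -159 + 3*F (T(F) = 3*(-53 + F) = -159 + 3*F)
T(p(15, -11)) + 6096 = (-159 + 3*sqrt(15 - 4/15)) + 6096 = (-159 + 3*sqrt(221/15)) + 6096 = (-159 + 3*(sqrt(3315)/15)) + 6096 = (-159 + sqrt(3315)/5) + 6096 = 5937 + sqrt(3315)/5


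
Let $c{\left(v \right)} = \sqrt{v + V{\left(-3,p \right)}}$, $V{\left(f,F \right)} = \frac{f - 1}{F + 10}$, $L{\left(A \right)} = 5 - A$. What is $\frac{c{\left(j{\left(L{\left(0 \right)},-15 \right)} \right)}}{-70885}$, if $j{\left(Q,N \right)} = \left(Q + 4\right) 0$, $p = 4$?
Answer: $- \frac{i \sqrt{14}}{496195} \approx - 7.5407 \cdot 10^{-6} i$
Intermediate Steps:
$j{\left(Q,N \right)} = 0$ ($j{\left(Q,N \right)} = \left(4 + Q\right) 0 = 0$)
$V{\left(f,F \right)} = \frac{-1 + f}{10 + F}$
$c{\left(v \right)} = \sqrt{- \frac{2}{7} + v}$ ($c{\left(v \right)} = \sqrt{v + \frac{-1 - 3}{10 + 4}} = \sqrt{v + \frac{1}{14} \left(-4\right)} = \sqrt{v - \frac{2}{7}} = \sqrt{- \frac{2}{7} + v}$)
$\frac{c{\left(j{\left(L{\left(0 \right)},-15 \right)} \right)}}{-70885} = \frac{\frac{1}{7} \sqrt{-14 + 49 \cdot 0}}{-70885} = \frac{\sqrt{-14 + 0}}{7} \left(- \frac{1}{70885}\right) = \frac{\sqrt{-14}}{7} \left(- \frac{1}{70885}\right) = \frac{i \sqrt{14}}{7} \left(- \frac{1}{70885}\right) = - \frac{i \sqrt{14}}{496195}$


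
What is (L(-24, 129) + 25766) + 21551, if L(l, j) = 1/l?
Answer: 1135607/24 ≈ 47317.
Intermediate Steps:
(L(-24, 129) + 25766) + 21551 = (1/(-24) + 25766) + 21551 = (-1/24 + 25766) + 21551 = 618383/24 + 21551 = 1135607/24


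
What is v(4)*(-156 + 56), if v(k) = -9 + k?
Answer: 500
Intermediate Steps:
v(4)*(-156 + 56) = (-9 + 4)*(-156 + 56) = -5*(-100) = 500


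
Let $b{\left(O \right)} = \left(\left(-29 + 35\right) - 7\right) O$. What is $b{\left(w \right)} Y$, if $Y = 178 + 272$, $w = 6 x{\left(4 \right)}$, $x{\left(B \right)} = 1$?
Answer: $-2700$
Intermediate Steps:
$w = 6$ ($w = 6 \cdot 1 = 6$)
$Y = 450$
$b{\left(O \right)} = - O$ ($b{\left(O \right)} = \left(6 - 7\right) O = - O$)
$b{\left(w \right)} Y = \left(-1\right) 6 \cdot 450 = \left(-6\right) 450 = -2700$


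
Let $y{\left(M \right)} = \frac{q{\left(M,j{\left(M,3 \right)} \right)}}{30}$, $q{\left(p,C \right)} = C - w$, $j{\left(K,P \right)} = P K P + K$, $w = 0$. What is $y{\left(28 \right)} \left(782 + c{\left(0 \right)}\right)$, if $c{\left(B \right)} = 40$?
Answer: $7672$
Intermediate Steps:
$j{\left(K,P \right)} = K + K P^{2}$ ($j{\left(K,P \right)} = K P P + K = K P^{2} + K = K + K P^{2}$)
$q{\left(p,C \right)} = C$ ($q{\left(p,C \right)} = C - 0 = C + 0 = C$)
$y{\left(M \right)} = \frac{M}{3}$ ($y{\left(M \right)} = \frac{M \left(1 + 3^{2}\right)}{30} = M \left(1 + 9\right) \frac{1}{30} = M 10 \cdot \frac{1}{30} = 10 M \frac{1}{30} = \frac{M}{3}$)
$y{\left(28 \right)} \left(782 + c{\left(0 \right)}\right) = \frac{1}{3} \cdot 28 \left(782 + 40\right) = \frac{28}{3} \cdot 822 = 7672$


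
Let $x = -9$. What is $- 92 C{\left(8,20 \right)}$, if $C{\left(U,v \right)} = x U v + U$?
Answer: $131744$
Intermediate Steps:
$C{\left(U,v \right)} = U - 9 U v$ ($C{\left(U,v \right)} = - 9 U v + U = U - 9 U v$)
$- 92 C{\left(8,20 \right)} = - 92 \cdot 8 \left(1 - 180\right) = - 92 \cdot 8 \left(-179\right) = \left(-92\right) \left(-1432\right) = 131744$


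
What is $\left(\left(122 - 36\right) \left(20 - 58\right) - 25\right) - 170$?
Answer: $-3463$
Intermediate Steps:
$\left(\left(122 - 36\right) \left(20 - 58\right) - 25\right) - 170 = \left(86 \left(-38\right) - 25\right) - 170 = \left(-3268 - 25\right) - 170 = -3293 - 170 = -3463$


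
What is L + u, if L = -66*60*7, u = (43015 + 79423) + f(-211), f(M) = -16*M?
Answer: 98094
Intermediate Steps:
u = 125814 (u = (43015 + 79423) - 16*(-211) = 122438 + 3376 = 125814)
L = -27720 (L = -3960*7 = -27720)
L + u = -27720 + 125814 = 98094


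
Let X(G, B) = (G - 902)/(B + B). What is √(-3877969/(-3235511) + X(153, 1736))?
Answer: √158201803070648427/401203364 ≈ 0.99138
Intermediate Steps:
X(G, B) = (-902 + G)/(2*B) (X(G, B) = (-902 + G)/((2*B)) = (-902 + G)*(1/(2*B)) = (-902 + G)/(2*B))
√(-3877969/(-3235511) + X(153, 1736)) = √(-3877969/(-3235511) + (½)*(-902 + 153)/1736) = √(-3877969*(-1/3235511) + (½)*(1/1736)*(-749)) = √(3877969/3235511 - 107/496) = √(1577272947/1604813456) = √158201803070648427/401203364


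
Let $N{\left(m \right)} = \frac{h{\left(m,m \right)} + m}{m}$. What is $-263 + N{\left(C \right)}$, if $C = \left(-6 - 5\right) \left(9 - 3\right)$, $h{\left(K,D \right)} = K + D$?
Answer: $-260$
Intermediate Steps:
$h{\left(K,D \right)} = D + K$
$C = -66$ ($C = \left(-11\right) 6 = -66$)
$N{\left(m \right)} = 3$ ($N{\left(m \right)} = \frac{\left(m + m\right) + m}{m} = \frac{2 m + m}{m} = \frac{3 m}{m} = 3$)
$-263 + N{\left(C \right)} = -263 + 3 = -260$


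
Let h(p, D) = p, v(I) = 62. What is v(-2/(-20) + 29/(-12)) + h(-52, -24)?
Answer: 10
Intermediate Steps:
v(-2/(-20) + 29/(-12)) + h(-52, -24) = 62 - 52 = 10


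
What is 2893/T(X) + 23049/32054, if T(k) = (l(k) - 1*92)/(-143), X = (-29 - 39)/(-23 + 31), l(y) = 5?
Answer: 13262713009/2788698 ≈ 4755.9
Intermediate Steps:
X = -17/2 (X = -68/8 = -68*⅛ = -17/2 ≈ -8.5000)
T(k) = 87/143 (T(k) = (5 - 1*92)/(-143) = (5 - 92)*(-1/143) = -87*(-1/143) = 87/143)
2893/T(X) + 23049/32054 = 2893/(87/143) + 23049/32054 = 2893*(143/87) + 23049*(1/32054) = 413699/87 + 23049/32054 = 13262713009/2788698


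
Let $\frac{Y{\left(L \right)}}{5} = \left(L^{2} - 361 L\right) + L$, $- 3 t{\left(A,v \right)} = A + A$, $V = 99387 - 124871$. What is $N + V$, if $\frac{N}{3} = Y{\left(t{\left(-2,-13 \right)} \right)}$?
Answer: $- \frac{97972}{3} \approx -32657.0$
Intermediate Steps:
$V = -25484$ ($V = 99387 - 124871 = -25484$)
$t{\left(A,v \right)} = - \frac{2 A}{3}$ ($t{\left(A,v \right)} = - \frac{A + A}{3} = - \frac{2 A}{3}$)
$Y{\left(L \right)} = - 1800 L + 5 L^{2}$ ($Y{\left(L \right)} = 5 \left(\left(L^{2} - 361 L\right) + L\right) = 5 \left(L^{2} - 360 L\right) = - 1800 L + 5 L^{2}$)
$N = - \frac{21520}{3}$ ($N = 3 \cdot 5 \left(\left(- \frac{2}{3}\right) \left(-2\right)\right) \left(-360 - - \frac{4}{3}\right) = 3 \cdot 5 \cdot \frac{4}{3} \left(-360 + \frac{4}{3}\right) = 3 \cdot 5 \cdot \frac{4}{3} \left(- \frac{1076}{3}\right) = 3 \left(- \frac{21520}{9}\right) = - \frac{21520}{3} \approx -7173.3$)
$N + V = - \frac{21520}{3} - 25484 = - \frac{97972}{3}$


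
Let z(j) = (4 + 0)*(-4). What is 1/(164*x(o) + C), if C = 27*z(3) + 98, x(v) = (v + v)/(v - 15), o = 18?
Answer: 1/1634 ≈ 0.00061200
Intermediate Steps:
z(j) = -16 (z(j) = 4*(-4) = -16)
x(v) = 2*v/(-15 + v) (x(v) = (2*v)/(-15 + v) = 2*v/(-15 + v))
C = -334 (C = 27*(-16) + 98 = -432 + 98 = -334)
1/(164*x(o) + C) = 1/(164*(2*18/(-15 + 18)) - 334) = 1/(164*(2*18/3) - 334) = 1/(164*(2*18*(⅓)) - 334) = 1/(164*12 - 334) = 1/(1968 - 334) = 1/1634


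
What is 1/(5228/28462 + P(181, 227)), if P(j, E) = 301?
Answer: 14231/4286145 ≈ 0.0033202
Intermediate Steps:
1/(5228/28462 + P(181, 227)) = 1/(5228/28462 + 301) = 1/(5228*(1/28462) + 301) = 1/(2614/14231 + 301) = 1/(4286145/14231) = 14231/4286145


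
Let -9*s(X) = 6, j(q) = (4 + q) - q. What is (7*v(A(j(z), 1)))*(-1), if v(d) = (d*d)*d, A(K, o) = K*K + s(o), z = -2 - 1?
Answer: -681352/27 ≈ -25235.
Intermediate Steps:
z = -3
j(q) = 4
s(X) = -⅔ (s(X) = -⅑*6 = -⅔)
A(K, o) = -⅔ + K² (A(K, o) = K*K - ⅔ = K² - ⅔ = -⅔ + K²)
v(d) = d³ (v(d) = d²*d = d³)
(7*v(A(j(z), 1)))*(-1) = (7*(-⅔ + 4²)³)*(-1) = (7*(-⅔ + 16)³)*(-1) = (7*(46/3)³)*(-1) = (7*(97336/27))*(-1) = (681352/27)*(-1) = -681352/27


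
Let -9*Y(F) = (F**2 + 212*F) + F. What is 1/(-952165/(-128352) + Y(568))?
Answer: -385056/18976468177 ≈ -2.0291e-5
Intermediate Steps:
Y(F) = -71*F/3 - F**2/9 (Y(F) = -((F**2 + 212*F) + F)/9 = -(F**2 + 213*F)/9 = -71*F/3 - F**2/9)
1/(-952165/(-128352) + Y(568)) = 1/(-952165/(-128352) - 1/9*568*(213 + 568)) = 1/(-952165*(-1/128352) - 1/9*568*781) = 1/(952165/128352 - 443608/9) = 1/(-18976468177/385056) = -385056/18976468177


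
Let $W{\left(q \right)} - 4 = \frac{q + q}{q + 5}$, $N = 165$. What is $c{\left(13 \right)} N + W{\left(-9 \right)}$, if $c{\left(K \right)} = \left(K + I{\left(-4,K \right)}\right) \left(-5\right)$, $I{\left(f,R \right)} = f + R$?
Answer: $- \frac{36283}{2} \approx -18142.0$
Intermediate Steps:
$W{\left(q \right)} = 4 + \frac{2 q}{5 + q}$ ($W{\left(q \right)} = 4 + \frac{q + q}{q + 5} = 4 + \frac{2 q}{5 + q}$)
$I{\left(f,R \right)} = R + f$
$c{\left(K \right)} = 20 - 10 K$ ($c{\left(K \right)} = \left(K + \left(K - 4\right)\right) \left(-5\right) = \left(K + \left(-4 + K\right)\right) \left(-5\right) = \left(-4 + 2 K\right) \left(-5\right) = 20 - 10 K$)
$c{\left(13 \right)} N + W{\left(-9 \right)} = \left(20 - 130\right) 165 + \frac{2 \left(10 + 3 \left(-9\right)\right)}{5 - 9} = \left(20 - 130\right) 165 + \frac{2 \left(10 - 27\right)}{-4} = \left(-110\right) 165 + 2 \left(- \frac{1}{4}\right) \left(-17\right) = -18150 + \frac{17}{2} = - \frac{36283}{2}$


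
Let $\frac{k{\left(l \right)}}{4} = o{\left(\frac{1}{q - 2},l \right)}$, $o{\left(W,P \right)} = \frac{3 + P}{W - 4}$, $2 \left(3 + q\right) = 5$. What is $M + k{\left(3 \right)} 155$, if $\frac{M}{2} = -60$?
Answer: $- \frac{10620}{11} \approx -965.45$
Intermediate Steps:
$q = - \frac{1}{2}$ ($q = -3 + \frac{1}{2} \cdot 5 = -3 + \frac{5}{2} = - \frac{1}{2} \approx -0.5$)
$M = -120$ ($M = 2 \left(-60\right) = -120$)
$o{\left(W,P \right)} = \frac{3 + P}{-4 + W}$
$k{\left(l \right)} = - \frac{30}{11} - \frac{10 l}{11}$ ($k{\left(l \right)} = 4 \frac{3 + l}{-4 + \frac{1}{- \frac{1}{2} - 2}} = 4 \frac{3 + l}{-4 + \frac{1}{- \frac{5}{2}}} = 4 \frac{3 + l}{-4 - \frac{2}{5}} = 4 \frac{3 + l}{- \frac{22}{5}} = 4 \left(- \frac{5 \left(3 + l\right)}{22}\right) = 4 \left(- \frac{15}{22} - \frac{5 l}{22}\right) = - \frac{30}{11} - \frac{10 l}{11}$)
$M + k{\left(3 \right)} 155 = -120 + \left(- \frac{30}{11} - \frac{30}{11}\right) 155 = -120 - \frac{9300}{11} = - \frac{10620}{11}$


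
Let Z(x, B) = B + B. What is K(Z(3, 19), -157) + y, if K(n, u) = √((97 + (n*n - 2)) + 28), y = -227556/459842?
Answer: -2646/5347 + √1567 ≈ 39.091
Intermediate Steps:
Z(x, B) = 2*B
y = -2646/5347 (y = -227556*1/459842 = -2646/5347 ≈ -0.49486)
K(n, u) = √(123 + n²) (K(n, u) = √((97 + (n² - 2)) + 28) = √((97 + (-2 + n²)) + 28) = √((95 + n²) + 28) = √(123 + n²))
K(Z(3, 19), -157) + y = √(123 + (2*19)²) - 2646/5347 = √(123 + 38²) - 2646/5347 = √(123 + 1444) - 2646/5347 = √1567 - 2646/5347 = -2646/5347 + √1567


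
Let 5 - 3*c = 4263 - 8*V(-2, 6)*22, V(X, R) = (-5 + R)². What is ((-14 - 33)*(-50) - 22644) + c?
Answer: -64964/3 ≈ -21655.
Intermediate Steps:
c = -4082/3 (c = 5/3 - (4263 - 8*(-5 + 6)²*22)/3 = 5/3 - (4263 - 8*1²*22)/3 = 5/3 - (4263 - 8*1*22)/3 = 5/3 - (4263 - 8*22)/3 = 5/3 - (4263 - 176)/3 = 5/3 - ⅓*4087 = 5/3 - 4087/3 = -4082/3 ≈ -1360.7)
((-14 - 33)*(-50) - 22644) + c = ((-14 - 33)*(-50) - 22644) - 4082/3 = (-47*(-50) - 22644) - 4082/3 = (2350 - 22644) - 4082/3 = -20294 - 4082/3 = -64964/3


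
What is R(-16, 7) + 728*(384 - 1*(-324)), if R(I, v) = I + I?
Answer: 515392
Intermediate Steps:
R(I, v) = 2*I
R(-16, 7) + 728*(384 - 1*(-324)) = 2*(-16) + 728*(384 - 1*(-324)) = -32 + 728*(384 + 324) = -32 + 728*708 = -32 + 515424 = 515392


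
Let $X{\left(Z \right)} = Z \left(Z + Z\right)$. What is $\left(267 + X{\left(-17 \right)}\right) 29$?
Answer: $24505$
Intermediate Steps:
$X{\left(Z \right)} = 2 Z^{2}$ ($X{\left(Z \right)} = Z 2 Z = 2 Z^{2}$)
$\left(267 + X{\left(-17 \right)}\right) 29 = \left(267 + 2 \left(-17\right)^{2}\right) 29 = \left(267 + 2 \cdot 289\right) 29 = \left(267 + 578\right) 29 = 845 \cdot 29 = 24505$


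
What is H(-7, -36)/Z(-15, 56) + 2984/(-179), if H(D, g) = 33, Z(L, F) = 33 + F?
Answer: -259669/15931 ≈ -16.300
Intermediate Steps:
H(-7, -36)/Z(-15, 56) + 2984/(-179) = 33/(33 + 56) + 2984/(-179) = 33/89 + 2984*(-1/179) = 33*(1/89) - 2984/179 = 33/89 - 2984/179 = -259669/15931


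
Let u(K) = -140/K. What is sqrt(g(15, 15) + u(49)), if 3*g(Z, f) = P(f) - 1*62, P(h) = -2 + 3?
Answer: I*sqrt(10227)/21 ≈ 4.8157*I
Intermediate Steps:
P(h) = 1
g(Z, f) = -61/3 (g(Z, f) = (1 - 1*62)/3 = (1 - 62)/3 = (1/3)*(-61) = -61/3)
sqrt(g(15, 15) + u(49)) = sqrt(-61/3 - 140/49) = sqrt(-61/3 - 140*1/49) = sqrt(-61/3 - 20/7) = sqrt(-487/21) = I*sqrt(10227)/21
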